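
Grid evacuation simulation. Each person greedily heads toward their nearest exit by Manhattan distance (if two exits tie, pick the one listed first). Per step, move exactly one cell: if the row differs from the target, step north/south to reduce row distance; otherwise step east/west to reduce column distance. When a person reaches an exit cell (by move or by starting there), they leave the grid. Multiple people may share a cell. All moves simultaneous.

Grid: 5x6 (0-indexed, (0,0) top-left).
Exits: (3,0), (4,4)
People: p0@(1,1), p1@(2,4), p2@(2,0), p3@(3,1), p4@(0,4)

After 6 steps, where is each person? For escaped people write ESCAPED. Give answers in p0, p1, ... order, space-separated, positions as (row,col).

Step 1: p0:(1,1)->(2,1) | p1:(2,4)->(3,4) | p2:(2,0)->(3,0)->EXIT | p3:(3,1)->(3,0)->EXIT | p4:(0,4)->(1,4)
Step 2: p0:(2,1)->(3,1) | p1:(3,4)->(4,4)->EXIT | p2:escaped | p3:escaped | p4:(1,4)->(2,4)
Step 3: p0:(3,1)->(3,0)->EXIT | p1:escaped | p2:escaped | p3:escaped | p4:(2,4)->(3,4)
Step 4: p0:escaped | p1:escaped | p2:escaped | p3:escaped | p4:(3,4)->(4,4)->EXIT

ESCAPED ESCAPED ESCAPED ESCAPED ESCAPED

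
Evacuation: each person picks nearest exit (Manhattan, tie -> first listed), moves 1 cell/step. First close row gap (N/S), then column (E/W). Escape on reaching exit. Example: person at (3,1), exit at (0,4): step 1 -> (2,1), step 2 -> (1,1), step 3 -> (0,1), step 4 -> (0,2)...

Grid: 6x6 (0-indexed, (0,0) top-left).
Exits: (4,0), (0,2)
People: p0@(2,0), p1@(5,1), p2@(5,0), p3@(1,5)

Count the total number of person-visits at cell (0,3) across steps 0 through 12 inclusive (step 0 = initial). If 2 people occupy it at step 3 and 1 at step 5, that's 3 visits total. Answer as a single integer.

Answer: 1

Derivation:
Step 0: p0@(2,0) p1@(5,1) p2@(5,0) p3@(1,5) -> at (0,3): 0 [-], cum=0
Step 1: p0@(3,0) p1@(4,1) p2@ESC p3@(0,5) -> at (0,3): 0 [-], cum=0
Step 2: p0@ESC p1@ESC p2@ESC p3@(0,4) -> at (0,3): 0 [-], cum=0
Step 3: p0@ESC p1@ESC p2@ESC p3@(0,3) -> at (0,3): 1 [p3], cum=1
Step 4: p0@ESC p1@ESC p2@ESC p3@ESC -> at (0,3): 0 [-], cum=1
Total visits = 1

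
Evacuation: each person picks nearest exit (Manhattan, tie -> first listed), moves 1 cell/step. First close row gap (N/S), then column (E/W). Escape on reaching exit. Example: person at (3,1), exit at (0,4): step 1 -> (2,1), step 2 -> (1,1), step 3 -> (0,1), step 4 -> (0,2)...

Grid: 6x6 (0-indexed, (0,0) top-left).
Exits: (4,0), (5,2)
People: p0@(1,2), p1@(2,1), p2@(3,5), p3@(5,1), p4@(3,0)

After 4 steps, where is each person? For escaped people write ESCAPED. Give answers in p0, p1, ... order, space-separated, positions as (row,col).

Step 1: p0:(1,2)->(2,2) | p1:(2,1)->(3,1) | p2:(3,5)->(4,5) | p3:(5,1)->(5,2)->EXIT | p4:(3,0)->(4,0)->EXIT
Step 2: p0:(2,2)->(3,2) | p1:(3,1)->(4,1) | p2:(4,5)->(5,5) | p3:escaped | p4:escaped
Step 3: p0:(3,2)->(4,2) | p1:(4,1)->(4,0)->EXIT | p2:(5,5)->(5,4) | p3:escaped | p4:escaped
Step 4: p0:(4,2)->(5,2)->EXIT | p1:escaped | p2:(5,4)->(5,3) | p3:escaped | p4:escaped

ESCAPED ESCAPED (5,3) ESCAPED ESCAPED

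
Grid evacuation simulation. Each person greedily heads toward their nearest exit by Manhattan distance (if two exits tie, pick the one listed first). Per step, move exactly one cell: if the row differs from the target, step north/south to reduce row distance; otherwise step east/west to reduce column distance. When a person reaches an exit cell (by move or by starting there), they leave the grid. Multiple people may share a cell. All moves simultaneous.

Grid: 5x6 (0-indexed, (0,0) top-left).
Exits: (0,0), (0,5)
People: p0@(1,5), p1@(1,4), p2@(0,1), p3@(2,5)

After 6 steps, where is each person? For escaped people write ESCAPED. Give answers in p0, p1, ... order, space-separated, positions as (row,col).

Step 1: p0:(1,5)->(0,5)->EXIT | p1:(1,4)->(0,4) | p2:(0,1)->(0,0)->EXIT | p3:(2,5)->(1,5)
Step 2: p0:escaped | p1:(0,4)->(0,5)->EXIT | p2:escaped | p3:(1,5)->(0,5)->EXIT

ESCAPED ESCAPED ESCAPED ESCAPED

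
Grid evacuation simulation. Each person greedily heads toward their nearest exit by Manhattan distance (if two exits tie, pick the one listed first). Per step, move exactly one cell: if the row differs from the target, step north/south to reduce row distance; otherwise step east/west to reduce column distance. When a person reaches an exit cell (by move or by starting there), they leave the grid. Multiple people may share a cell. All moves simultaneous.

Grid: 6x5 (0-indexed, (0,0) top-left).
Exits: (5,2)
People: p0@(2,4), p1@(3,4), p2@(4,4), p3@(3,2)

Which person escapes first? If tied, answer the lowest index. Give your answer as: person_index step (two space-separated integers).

Answer: 3 2

Derivation:
Step 1: p0:(2,4)->(3,4) | p1:(3,4)->(4,4) | p2:(4,4)->(5,4) | p3:(3,2)->(4,2)
Step 2: p0:(3,4)->(4,4) | p1:(4,4)->(5,4) | p2:(5,4)->(5,3) | p3:(4,2)->(5,2)->EXIT
Step 3: p0:(4,4)->(5,4) | p1:(5,4)->(5,3) | p2:(5,3)->(5,2)->EXIT | p3:escaped
Step 4: p0:(5,4)->(5,3) | p1:(5,3)->(5,2)->EXIT | p2:escaped | p3:escaped
Step 5: p0:(5,3)->(5,2)->EXIT | p1:escaped | p2:escaped | p3:escaped
Exit steps: [5, 4, 3, 2]
First to escape: p3 at step 2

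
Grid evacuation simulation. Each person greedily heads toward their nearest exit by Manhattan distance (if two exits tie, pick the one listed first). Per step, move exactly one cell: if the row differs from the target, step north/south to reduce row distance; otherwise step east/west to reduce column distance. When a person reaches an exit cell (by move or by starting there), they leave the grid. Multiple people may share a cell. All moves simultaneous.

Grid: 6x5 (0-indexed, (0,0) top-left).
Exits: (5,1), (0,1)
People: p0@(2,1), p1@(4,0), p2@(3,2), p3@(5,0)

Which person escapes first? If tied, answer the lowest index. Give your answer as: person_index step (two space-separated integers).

Step 1: p0:(2,1)->(1,1) | p1:(4,0)->(5,0) | p2:(3,2)->(4,2) | p3:(5,0)->(5,1)->EXIT
Step 2: p0:(1,1)->(0,1)->EXIT | p1:(5,0)->(5,1)->EXIT | p2:(4,2)->(5,2) | p3:escaped
Step 3: p0:escaped | p1:escaped | p2:(5,2)->(5,1)->EXIT | p3:escaped
Exit steps: [2, 2, 3, 1]
First to escape: p3 at step 1

Answer: 3 1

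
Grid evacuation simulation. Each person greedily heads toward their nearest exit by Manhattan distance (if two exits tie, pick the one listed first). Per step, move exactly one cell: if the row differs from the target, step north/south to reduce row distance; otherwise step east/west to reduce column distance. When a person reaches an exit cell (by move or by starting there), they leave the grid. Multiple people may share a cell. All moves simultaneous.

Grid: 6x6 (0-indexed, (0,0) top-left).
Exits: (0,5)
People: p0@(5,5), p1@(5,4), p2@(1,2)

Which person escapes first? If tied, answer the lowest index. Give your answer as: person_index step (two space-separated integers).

Answer: 2 4

Derivation:
Step 1: p0:(5,5)->(4,5) | p1:(5,4)->(4,4) | p2:(1,2)->(0,2)
Step 2: p0:(4,5)->(3,5) | p1:(4,4)->(3,4) | p2:(0,2)->(0,3)
Step 3: p0:(3,5)->(2,5) | p1:(3,4)->(2,4) | p2:(0,3)->(0,4)
Step 4: p0:(2,5)->(1,5) | p1:(2,4)->(1,4) | p2:(0,4)->(0,5)->EXIT
Step 5: p0:(1,5)->(0,5)->EXIT | p1:(1,4)->(0,4) | p2:escaped
Step 6: p0:escaped | p1:(0,4)->(0,5)->EXIT | p2:escaped
Exit steps: [5, 6, 4]
First to escape: p2 at step 4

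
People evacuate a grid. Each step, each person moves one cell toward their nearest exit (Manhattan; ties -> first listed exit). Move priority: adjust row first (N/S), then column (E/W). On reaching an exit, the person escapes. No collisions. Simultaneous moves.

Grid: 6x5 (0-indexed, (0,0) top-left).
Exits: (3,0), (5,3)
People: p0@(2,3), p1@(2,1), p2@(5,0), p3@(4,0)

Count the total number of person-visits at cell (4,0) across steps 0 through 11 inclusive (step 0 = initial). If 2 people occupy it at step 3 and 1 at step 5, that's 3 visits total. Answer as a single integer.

Answer: 2

Derivation:
Step 0: p0@(2,3) p1@(2,1) p2@(5,0) p3@(4,0) -> at (4,0): 1 [p3], cum=1
Step 1: p0@(3,3) p1@(3,1) p2@(4,0) p3@ESC -> at (4,0): 1 [p2], cum=2
Step 2: p0@(4,3) p1@ESC p2@ESC p3@ESC -> at (4,0): 0 [-], cum=2
Step 3: p0@ESC p1@ESC p2@ESC p3@ESC -> at (4,0): 0 [-], cum=2
Total visits = 2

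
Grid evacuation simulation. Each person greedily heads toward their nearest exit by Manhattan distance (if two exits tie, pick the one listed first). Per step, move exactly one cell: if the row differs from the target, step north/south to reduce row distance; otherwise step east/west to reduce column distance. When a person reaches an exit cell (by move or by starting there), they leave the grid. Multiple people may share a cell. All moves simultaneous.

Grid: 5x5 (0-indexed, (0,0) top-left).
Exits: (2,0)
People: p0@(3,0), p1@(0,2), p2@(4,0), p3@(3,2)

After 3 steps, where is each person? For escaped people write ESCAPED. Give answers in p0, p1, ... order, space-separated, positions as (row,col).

Step 1: p0:(3,0)->(2,0)->EXIT | p1:(0,2)->(1,2) | p2:(4,0)->(3,0) | p3:(3,2)->(2,2)
Step 2: p0:escaped | p1:(1,2)->(2,2) | p2:(3,0)->(2,0)->EXIT | p3:(2,2)->(2,1)
Step 3: p0:escaped | p1:(2,2)->(2,1) | p2:escaped | p3:(2,1)->(2,0)->EXIT

ESCAPED (2,1) ESCAPED ESCAPED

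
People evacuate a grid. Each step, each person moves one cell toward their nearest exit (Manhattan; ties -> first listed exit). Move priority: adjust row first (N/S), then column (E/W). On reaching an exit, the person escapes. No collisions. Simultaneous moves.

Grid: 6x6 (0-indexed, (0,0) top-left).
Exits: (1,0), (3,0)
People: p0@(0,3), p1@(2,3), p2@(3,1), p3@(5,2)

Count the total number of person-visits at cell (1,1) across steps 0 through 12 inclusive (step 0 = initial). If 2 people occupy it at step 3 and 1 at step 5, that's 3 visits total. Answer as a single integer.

Answer: 2

Derivation:
Step 0: p0@(0,3) p1@(2,3) p2@(3,1) p3@(5,2) -> at (1,1): 0 [-], cum=0
Step 1: p0@(1,3) p1@(1,3) p2@ESC p3@(4,2) -> at (1,1): 0 [-], cum=0
Step 2: p0@(1,2) p1@(1,2) p2@ESC p3@(3,2) -> at (1,1): 0 [-], cum=0
Step 3: p0@(1,1) p1@(1,1) p2@ESC p3@(3,1) -> at (1,1): 2 [p0,p1], cum=2
Step 4: p0@ESC p1@ESC p2@ESC p3@ESC -> at (1,1): 0 [-], cum=2
Total visits = 2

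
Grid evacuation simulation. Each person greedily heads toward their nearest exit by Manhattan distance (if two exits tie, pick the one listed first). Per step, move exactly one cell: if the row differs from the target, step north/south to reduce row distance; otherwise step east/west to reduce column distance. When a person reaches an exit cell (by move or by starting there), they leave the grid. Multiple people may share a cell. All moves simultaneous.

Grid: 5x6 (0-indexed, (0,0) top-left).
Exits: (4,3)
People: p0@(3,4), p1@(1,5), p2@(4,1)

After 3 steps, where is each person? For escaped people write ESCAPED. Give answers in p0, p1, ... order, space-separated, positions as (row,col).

Step 1: p0:(3,4)->(4,4) | p1:(1,5)->(2,5) | p2:(4,1)->(4,2)
Step 2: p0:(4,4)->(4,3)->EXIT | p1:(2,5)->(3,5) | p2:(4,2)->(4,3)->EXIT
Step 3: p0:escaped | p1:(3,5)->(4,5) | p2:escaped

ESCAPED (4,5) ESCAPED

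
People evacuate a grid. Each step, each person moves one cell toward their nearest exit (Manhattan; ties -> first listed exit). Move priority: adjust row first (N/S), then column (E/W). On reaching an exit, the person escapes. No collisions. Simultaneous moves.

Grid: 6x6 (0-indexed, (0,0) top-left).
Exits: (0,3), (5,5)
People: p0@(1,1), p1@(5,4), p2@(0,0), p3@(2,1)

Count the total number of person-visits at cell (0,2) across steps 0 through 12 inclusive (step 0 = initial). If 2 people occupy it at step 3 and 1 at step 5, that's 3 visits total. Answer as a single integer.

Answer: 3

Derivation:
Step 0: p0@(1,1) p1@(5,4) p2@(0,0) p3@(2,1) -> at (0,2): 0 [-], cum=0
Step 1: p0@(0,1) p1@ESC p2@(0,1) p3@(1,1) -> at (0,2): 0 [-], cum=0
Step 2: p0@(0,2) p1@ESC p2@(0,2) p3@(0,1) -> at (0,2): 2 [p0,p2], cum=2
Step 3: p0@ESC p1@ESC p2@ESC p3@(0,2) -> at (0,2): 1 [p3], cum=3
Step 4: p0@ESC p1@ESC p2@ESC p3@ESC -> at (0,2): 0 [-], cum=3
Total visits = 3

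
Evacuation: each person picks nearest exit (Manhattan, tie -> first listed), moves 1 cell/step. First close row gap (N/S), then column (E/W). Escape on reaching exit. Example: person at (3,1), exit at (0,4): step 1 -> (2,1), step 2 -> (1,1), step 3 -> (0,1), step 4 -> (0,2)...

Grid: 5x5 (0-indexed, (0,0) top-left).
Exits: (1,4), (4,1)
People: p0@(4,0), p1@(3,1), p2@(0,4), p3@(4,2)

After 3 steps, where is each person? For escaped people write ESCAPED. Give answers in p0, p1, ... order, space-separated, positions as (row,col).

Step 1: p0:(4,0)->(4,1)->EXIT | p1:(3,1)->(4,1)->EXIT | p2:(0,4)->(1,4)->EXIT | p3:(4,2)->(4,1)->EXIT

ESCAPED ESCAPED ESCAPED ESCAPED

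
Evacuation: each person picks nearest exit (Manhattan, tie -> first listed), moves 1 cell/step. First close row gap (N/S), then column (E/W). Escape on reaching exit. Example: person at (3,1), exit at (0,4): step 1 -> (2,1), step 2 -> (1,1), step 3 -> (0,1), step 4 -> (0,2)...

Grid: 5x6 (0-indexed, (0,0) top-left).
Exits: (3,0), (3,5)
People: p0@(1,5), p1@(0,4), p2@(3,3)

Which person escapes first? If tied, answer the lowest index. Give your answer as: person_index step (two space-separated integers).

Answer: 0 2

Derivation:
Step 1: p0:(1,5)->(2,5) | p1:(0,4)->(1,4) | p2:(3,3)->(3,4)
Step 2: p0:(2,5)->(3,5)->EXIT | p1:(1,4)->(2,4) | p2:(3,4)->(3,5)->EXIT
Step 3: p0:escaped | p1:(2,4)->(3,4) | p2:escaped
Step 4: p0:escaped | p1:(3,4)->(3,5)->EXIT | p2:escaped
Exit steps: [2, 4, 2]
First to escape: p0 at step 2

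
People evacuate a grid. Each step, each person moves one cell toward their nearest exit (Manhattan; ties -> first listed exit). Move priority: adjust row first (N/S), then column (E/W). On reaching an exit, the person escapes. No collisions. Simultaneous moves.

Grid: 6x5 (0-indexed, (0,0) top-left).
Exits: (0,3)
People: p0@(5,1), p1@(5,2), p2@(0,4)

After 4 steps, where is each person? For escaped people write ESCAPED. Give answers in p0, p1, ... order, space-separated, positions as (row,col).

Step 1: p0:(5,1)->(4,1) | p1:(5,2)->(4,2) | p2:(0,4)->(0,3)->EXIT
Step 2: p0:(4,1)->(3,1) | p1:(4,2)->(3,2) | p2:escaped
Step 3: p0:(3,1)->(2,1) | p1:(3,2)->(2,2) | p2:escaped
Step 4: p0:(2,1)->(1,1) | p1:(2,2)->(1,2) | p2:escaped

(1,1) (1,2) ESCAPED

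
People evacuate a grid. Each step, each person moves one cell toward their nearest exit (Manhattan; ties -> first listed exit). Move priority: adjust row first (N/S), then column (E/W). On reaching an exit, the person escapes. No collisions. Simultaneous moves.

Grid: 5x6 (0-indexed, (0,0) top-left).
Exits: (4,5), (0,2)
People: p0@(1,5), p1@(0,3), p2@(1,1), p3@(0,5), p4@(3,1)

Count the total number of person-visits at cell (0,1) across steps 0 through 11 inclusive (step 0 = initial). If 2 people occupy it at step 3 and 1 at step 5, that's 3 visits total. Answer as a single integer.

Step 0: p0@(1,5) p1@(0,3) p2@(1,1) p3@(0,5) p4@(3,1) -> at (0,1): 0 [-], cum=0
Step 1: p0@(2,5) p1@ESC p2@(0,1) p3@(0,4) p4@(2,1) -> at (0,1): 1 [p2], cum=1
Step 2: p0@(3,5) p1@ESC p2@ESC p3@(0,3) p4@(1,1) -> at (0,1): 0 [-], cum=1
Step 3: p0@ESC p1@ESC p2@ESC p3@ESC p4@(0,1) -> at (0,1): 1 [p4], cum=2
Step 4: p0@ESC p1@ESC p2@ESC p3@ESC p4@ESC -> at (0,1): 0 [-], cum=2
Total visits = 2

Answer: 2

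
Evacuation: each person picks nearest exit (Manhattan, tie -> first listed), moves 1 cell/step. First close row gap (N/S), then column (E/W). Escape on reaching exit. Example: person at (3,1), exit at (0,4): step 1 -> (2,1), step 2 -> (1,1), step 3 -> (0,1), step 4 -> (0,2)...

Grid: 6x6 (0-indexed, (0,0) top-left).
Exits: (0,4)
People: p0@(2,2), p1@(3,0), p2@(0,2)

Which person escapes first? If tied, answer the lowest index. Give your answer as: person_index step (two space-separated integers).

Step 1: p0:(2,2)->(1,2) | p1:(3,0)->(2,0) | p2:(0,2)->(0,3)
Step 2: p0:(1,2)->(0,2) | p1:(2,0)->(1,0) | p2:(0,3)->(0,4)->EXIT
Step 3: p0:(0,2)->(0,3) | p1:(1,0)->(0,0) | p2:escaped
Step 4: p0:(0,3)->(0,4)->EXIT | p1:(0,0)->(0,1) | p2:escaped
Step 5: p0:escaped | p1:(0,1)->(0,2) | p2:escaped
Step 6: p0:escaped | p1:(0,2)->(0,3) | p2:escaped
Step 7: p0:escaped | p1:(0,3)->(0,4)->EXIT | p2:escaped
Exit steps: [4, 7, 2]
First to escape: p2 at step 2

Answer: 2 2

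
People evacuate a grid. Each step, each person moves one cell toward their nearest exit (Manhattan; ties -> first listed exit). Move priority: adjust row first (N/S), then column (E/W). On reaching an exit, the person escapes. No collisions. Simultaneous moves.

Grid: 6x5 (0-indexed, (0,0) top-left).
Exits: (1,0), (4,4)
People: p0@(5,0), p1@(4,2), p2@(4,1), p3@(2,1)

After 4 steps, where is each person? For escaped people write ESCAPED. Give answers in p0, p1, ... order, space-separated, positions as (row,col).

Step 1: p0:(5,0)->(4,0) | p1:(4,2)->(4,3) | p2:(4,1)->(4,2) | p3:(2,1)->(1,1)
Step 2: p0:(4,0)->(3,0) | p1:(4,3)->(4,4)->EXIT | p2:(4,2)->(4,3) | p3:(1,1)->(1,0)->EXIT
Step 3: p0:(3,0)->(2,0) | p1:escaped | p2:(4,3)->(4,4)->EXIT | p3:escaped
Step 4: p0:(2,0)->(1,0)->EXIT | p1:escaped | p2:escaped | p3:escaped

ESCAPED ESCAPED ESCAPED ESCAPED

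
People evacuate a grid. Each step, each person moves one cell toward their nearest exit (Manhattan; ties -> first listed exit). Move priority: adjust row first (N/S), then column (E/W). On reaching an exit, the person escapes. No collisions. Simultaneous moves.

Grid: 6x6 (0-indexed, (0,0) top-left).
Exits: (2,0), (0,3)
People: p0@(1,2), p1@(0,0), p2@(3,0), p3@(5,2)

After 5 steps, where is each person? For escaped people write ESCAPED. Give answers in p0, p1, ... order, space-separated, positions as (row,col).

Step 1: p0:(1,2)->(0,2) | p1:(0,0)->(1,0) | p2:(3,0)->(2,0)->EXIT | p3:(5,2)->(4,2)
Step 2: p0:(0,2)->(0,3)->EXIT | p1:(1,0)->(2,0)->EXIT | p2:escaped | p3:(4,2)->(3,2)
Step 3: p0:escaped | p1:escaped | p2:escaped | p3:(3,2)->(2,2)
Step 4: p0:escaped | p1:escaped | p2:escaped | p3:(2,2)->(2,1)
Step 5: p0:escaped | p1:escaped | p2:escaped | p3:(2,1)->(2,0)->EXIT

ESCAPED ESCAPED ESCAPED ESCAPED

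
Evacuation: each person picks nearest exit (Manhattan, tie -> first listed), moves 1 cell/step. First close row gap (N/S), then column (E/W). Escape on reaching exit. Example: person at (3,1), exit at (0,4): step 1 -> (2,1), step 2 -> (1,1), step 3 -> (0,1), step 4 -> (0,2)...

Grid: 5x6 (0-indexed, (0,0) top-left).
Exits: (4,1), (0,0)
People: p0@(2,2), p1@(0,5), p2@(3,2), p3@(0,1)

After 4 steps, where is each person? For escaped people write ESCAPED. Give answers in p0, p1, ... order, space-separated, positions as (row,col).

Step 1: p0:(2,2)->(3,2) | p1:(0,5)->(0,4) | p2:(3,2)->(4,2) | p3:(0,1)->(0,0)->EXIT
Step 2: p0:(3,2)->(4,2) | p1:(0,4)->(0,3) | p2:(4,2)->(4,1)->EXIT | p3:escaped
Step 3: p0:(4,2)->(4,1)->EXIT | p1:(0,3)->(0,2) | p2:escaped | p3:escaped
Step 4: p0:escaped | p1:(0,2)->(0,1) | p2:escaped | p3:escaped

ESCAPED (0,1) ESCAPED ESCAPED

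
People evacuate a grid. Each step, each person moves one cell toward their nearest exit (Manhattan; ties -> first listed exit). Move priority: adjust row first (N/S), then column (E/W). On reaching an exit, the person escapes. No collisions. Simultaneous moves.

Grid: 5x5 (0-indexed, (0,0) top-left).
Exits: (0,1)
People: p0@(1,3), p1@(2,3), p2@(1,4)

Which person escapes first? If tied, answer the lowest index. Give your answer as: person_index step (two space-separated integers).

Step 1: p0:(1,3)->(0,3) | p1:(2,3)->(1,3) | p2:(1,4)->(0,4)
Step 2: p0:(0,3)->(0,2) | p1:(1,3)->(0,3) | p2:(0,4)->(0,3)
Step 3: p0:(0,2)->(0,1)->EXIT | p1:(0,3)->(0,2) | p2:(0,3)->(0,2)
Step 4: p0:escaped | p1:(0,2)->(0,1)->EXIT | p2:(0,2)->(0,1)->EXIT
Exit steps: [3, 4, 4]
First to escape: p0 at step 3

Answer: 0 3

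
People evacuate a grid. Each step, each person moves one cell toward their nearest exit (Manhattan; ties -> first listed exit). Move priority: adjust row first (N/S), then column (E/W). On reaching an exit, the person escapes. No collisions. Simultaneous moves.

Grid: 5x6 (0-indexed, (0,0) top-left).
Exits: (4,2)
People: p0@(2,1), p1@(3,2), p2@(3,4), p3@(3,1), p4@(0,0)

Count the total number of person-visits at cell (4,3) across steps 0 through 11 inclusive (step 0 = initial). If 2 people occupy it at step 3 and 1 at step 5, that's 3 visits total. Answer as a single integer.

Answer: 1

Derivation:
Step 0: p0@(2,1) p1@(3,2) p2@(3,4) p3@(3,1) p4@(0,0) -> at (4,3): 0 [-], cum=0
Step 1: p0@(3,1) p1@ESC p2@(4,4) p3@(4,1) p4@(1,0) -> at (4,3): 0 [-], cum=0
Step 2: p0@(4,1) p1@ESC p2@(4,3) p3@ESC p4@(2,0) -> at (4,3): 1 [p2], cum=1
Step 3: p0@ESC p1@ESC p2@ESC p3@ESC p4@(3,0) -> at (4,3): 0 [-], cum=1
Step 4: p0@ESC p1@ESC p2@ESC p3@ESC p4@(4,0) -> at (4,3): 0 [-], cum=1
Step 5: p0@ESC p1@ESC p2@ESC p3@ESC p4@(4,1) -> at (4,3): 0 [-], cum=1
Step 6: p0@ESC p1@ESC p2@ESC p3@ESC p4@ESC -> at (4,3): 0 [-], cum=1
Total visits = 1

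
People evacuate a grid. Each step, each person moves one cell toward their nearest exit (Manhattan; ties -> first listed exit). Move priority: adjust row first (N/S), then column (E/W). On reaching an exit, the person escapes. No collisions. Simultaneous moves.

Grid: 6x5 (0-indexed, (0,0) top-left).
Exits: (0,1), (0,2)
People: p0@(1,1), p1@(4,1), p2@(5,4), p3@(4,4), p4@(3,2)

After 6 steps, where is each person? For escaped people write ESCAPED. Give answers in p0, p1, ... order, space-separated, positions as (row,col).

Step 1: p0:(1,1)->(0,1)->EXIT | p1:(4,1)->(3,1) | p2:(5,4)->(4,4) | p3:(4,4)->(3,4) | p4:(3,2)->(2,2)
Step 2: p0:escaped | p1:(3,1)->(2,1) | p2:(4,4)->(3,4) | p3:(3,4)->(2,4) | p4:(2,2)->(1,2)
Step 3: p0:escaped | p1:(2,1)->(1,1) | p2:(3,4)->(2,4) | p3:(2,4)->(1,4) | p4:(1,2)->(0,2)->EXIT
Step 4: p0:escaped | p1:(1,1)->(0,1)->EXIT | p2:(2,4)->(1,4) | p3:(1,4)->(0,4) | p4:escaped
Step 5: p0:escaped | p1:escaped | p2:(1,4)->(0,4) | p3:(0,4)->(0,3) | p4:escaped
Step 6: p0:escaped | p1:escaped | p2:(0,4)->(0,3) | p3:(0,3)->(0,2)->EXIT | p4:escaped

ESCAPED ESCAPED (0,3) ESCAPED ESCAPED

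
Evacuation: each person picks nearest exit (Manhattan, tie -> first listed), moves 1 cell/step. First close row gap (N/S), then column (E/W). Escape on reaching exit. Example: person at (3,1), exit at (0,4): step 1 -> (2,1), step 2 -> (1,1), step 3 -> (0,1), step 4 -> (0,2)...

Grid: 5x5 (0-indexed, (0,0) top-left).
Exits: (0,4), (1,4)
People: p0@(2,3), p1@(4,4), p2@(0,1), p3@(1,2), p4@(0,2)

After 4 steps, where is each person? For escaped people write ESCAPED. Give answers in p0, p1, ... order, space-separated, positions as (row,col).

Step 1: p0:(2,3)->(1,3) | p1:(4,4)->(3,4) | p2:(0,1)->(0,2) | p3:(1,2)->(1,3) | p4:(0,2)->(0,3)
Step 2: p0:(1,3)->(1,4)->EXIT | p1:(3,4)->(2,4) | p2:(0,2)->(0,3) | p3:(1,3)->(1,4)->EXIT | p4:(0,3)->(0,4)->EXIT
Step 3: p0:escaped | p1:(2,4)->(1,4)->EXIT | p2:(0,3)->(0,4)->EXIT | p3:escaped | p4:escaped

ESCAPED ESCAPED ESCAPED ESCAPED ESCAPED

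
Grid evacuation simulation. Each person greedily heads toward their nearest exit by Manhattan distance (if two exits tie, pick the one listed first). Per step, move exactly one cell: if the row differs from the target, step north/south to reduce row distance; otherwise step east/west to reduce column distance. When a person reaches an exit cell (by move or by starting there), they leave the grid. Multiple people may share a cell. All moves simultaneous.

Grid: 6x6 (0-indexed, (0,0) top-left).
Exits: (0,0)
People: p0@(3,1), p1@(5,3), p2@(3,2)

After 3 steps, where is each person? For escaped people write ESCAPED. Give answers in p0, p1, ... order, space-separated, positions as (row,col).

Step 1: p0:(3,1)->(2,1) | p1:(5,3)->(4,3) | p2:(3,2)->(2,2)
Step 2: p0:(2,1)->(1,1) | p1:(4,3)->(3,3) | p2:(2,2)->(1,2)
Step 3: p0:(1,1)->(0,1) | p1:(3,3)->(2,3) | p2:(1,2)->(0,2)

(0,1) (2,3) (0,2)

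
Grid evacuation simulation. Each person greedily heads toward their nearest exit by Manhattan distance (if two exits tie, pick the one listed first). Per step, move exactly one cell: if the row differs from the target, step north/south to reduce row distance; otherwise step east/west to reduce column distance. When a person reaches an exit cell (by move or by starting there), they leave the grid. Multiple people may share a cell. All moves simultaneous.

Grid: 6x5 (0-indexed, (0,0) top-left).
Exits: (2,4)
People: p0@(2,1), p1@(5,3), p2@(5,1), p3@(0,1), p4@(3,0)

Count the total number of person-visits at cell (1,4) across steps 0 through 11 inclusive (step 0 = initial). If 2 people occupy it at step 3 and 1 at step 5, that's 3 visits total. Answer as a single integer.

Step 0: p0@(2,1) p1@(5,3) p2@(5,1) p3@(0,1) p4@(3,0) -> at (1,4): 0 [-], cum=0
Step 1: p0@(2,2) p1@(4,3) p2@(4,1) p3@(1,1) p4@(2,0) -> at (1,4): 0 [-], cum=0
Step 2: p0@(2,3) p1@(3,3) p2@(3,1) p3@(2,1) p4@(2,1) -> at (1,4): 0 [-], cum=0
Step 3: p0@ESC p1@(2,3) p2@(2,1) p3@(2,2) p4@(2,2) -> at (1,4): 0 [-], cum=0
Step 4: p0@ESC p1@ESC p2@(2,2) p3@(2,3) p4@(2,3) -> at (1,4): 0 [-], cum=0
Step 5: p0@ESC p1@ESC p2@(2,3) p3@ESC p4@ESC -> at (1,4): 0 [-], cum=0
Step 6: p0@ESC p1@ESC p2@ESC p3@ESC p4@ESC -> at (1,4): 0 [-], cum=0
Total visits = 0

Answer: 0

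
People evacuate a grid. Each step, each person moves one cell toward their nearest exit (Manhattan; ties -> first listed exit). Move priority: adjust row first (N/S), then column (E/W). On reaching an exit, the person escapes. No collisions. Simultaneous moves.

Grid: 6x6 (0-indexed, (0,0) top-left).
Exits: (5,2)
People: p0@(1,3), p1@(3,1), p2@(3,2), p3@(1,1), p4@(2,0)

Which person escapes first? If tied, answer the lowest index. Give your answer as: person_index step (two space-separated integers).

Step 1: p0:(1,3)->(2,3) | p1:(3,1)->(4,1) | p2:(3,2)->(4,2) | p3:(1,1)->(2,1) | p4:(2,0)->(3,0)
Step 2: p0:(2,3)->(3,3) | p1:(4,1)->(5,1) | p2:(4,2)->(5,2)->EXIT | p3:(2,1)->(3,1) | p4:(3,0)->(4,0)
Step 3: p0:(3,3)->(4,3) | p1:(5,1)->(5,2)->EXIT | p2:escaped | p3:(3,1)->(4,1) | p4:(4,0)->(5,0)
Step 4: p0:(4,3)->(5,3) | p1:escaped | p2:escaped | p3:(4,1)->(5,1) | p4:(5,0)->(5,1)
Step 5: p0:(5,3)->(5,2)->EXIT | p1:escaped | p2:escaped | p3:(5,1)->(5,2)->EXIT | p4:(5,1)->(5,2)->EXIT
Exit steps: [5, 3, 2, 5, 5]
First to escape: p2 at step 2

Answer: 2 2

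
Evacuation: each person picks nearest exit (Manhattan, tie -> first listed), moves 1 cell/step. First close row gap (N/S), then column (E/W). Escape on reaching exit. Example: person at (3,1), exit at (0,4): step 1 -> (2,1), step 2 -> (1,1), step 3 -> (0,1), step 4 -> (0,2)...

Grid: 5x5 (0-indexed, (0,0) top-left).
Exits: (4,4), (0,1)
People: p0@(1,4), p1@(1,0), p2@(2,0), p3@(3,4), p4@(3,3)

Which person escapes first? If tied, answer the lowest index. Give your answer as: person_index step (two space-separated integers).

Answer: 3 1

Derivation:
Step 1: p0:(1,4)->(2,4) | p1:(1,0)->(0,0) | p2:(2,0)->(1,0) | p3:(3,4)->(4,4)->EXIT | p4:(3,3)->(4,3)
Step 2: p0:(2,4)->(3,4) | p1:(0,0)->(0,1)->EXIT | p2:(1,0)->(0,0) | p3:escaped | p4:(4,3)->(4,4)->EXIT
Step 3: p0:(3,4)->(4,4)->EXIT | p1:escaped | p2:(0,0)->(0,1)->EXIT | p3:escaped | p4:escaped
Exit steps: [3, 2, 3, 1, 2]
First to escape: p3 at step 1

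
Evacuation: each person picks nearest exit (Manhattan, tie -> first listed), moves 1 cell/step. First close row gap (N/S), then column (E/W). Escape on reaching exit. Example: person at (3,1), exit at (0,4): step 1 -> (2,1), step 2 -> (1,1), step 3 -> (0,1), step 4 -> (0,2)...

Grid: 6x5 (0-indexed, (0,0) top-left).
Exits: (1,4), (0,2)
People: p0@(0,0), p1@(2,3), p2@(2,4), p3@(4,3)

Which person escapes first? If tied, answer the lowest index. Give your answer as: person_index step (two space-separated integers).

Answer: 2 1

Derivation:
Step 1: p0:(0,0)->(0,1) | p1:(2,3)->(1,3) | p2:(2,4)->(1,4)->EXIT | p3:(4,3)->(3,3)
Step 2: p0:(0,1)->(0,2)->EXIT | p1:(1,3)->(1,4)->EXIT | p2:escaped | p3:(3,3)->(2,3)
Step 3: p0:escaped | p1:escaped | p2:escaped | p3:(2,3)->(1,3)
Step 4: p0:escaped | p1:escaped | p2:escaped | p3:(1,3)->(1,4)->EXIT
Exit steps: [2, 2, 1, 4]
First to escape: p2 at step 1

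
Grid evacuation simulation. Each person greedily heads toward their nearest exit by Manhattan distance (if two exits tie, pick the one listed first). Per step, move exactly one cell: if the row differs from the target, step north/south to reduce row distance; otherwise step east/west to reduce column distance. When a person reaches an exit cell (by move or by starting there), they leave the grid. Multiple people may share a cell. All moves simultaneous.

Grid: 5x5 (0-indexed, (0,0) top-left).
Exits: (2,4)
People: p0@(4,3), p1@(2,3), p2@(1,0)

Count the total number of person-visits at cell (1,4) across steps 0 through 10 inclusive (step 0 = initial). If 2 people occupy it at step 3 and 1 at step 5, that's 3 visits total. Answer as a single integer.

Answer: 0

Derivation:
Step 0: p0@(4,3) p1@(2,3) p2@(1,0) -> at (1,4): 0 [-], cum=0
Step 1: p0@(3,3) p1@ESC p2@(2,0) -> at (1,4): 0 [-], cum=0
Step 2: p0@(2,3) p1@ESC p2@(2,1) -> at (1,4): 0 [-], cum=0
Step 3: p0@ESC p1@ESC p2@(2,2) -> at (1,4): 0 [-], cum=0
Step 4: p0@ESC p1@ESC p2@(2,3) -> at (1,4): 0 [-], cum=0
Step 5: p0@ESC p1@ESC p2@ESC -> at (1,4): 0 [-], cum=0
Total visits = 0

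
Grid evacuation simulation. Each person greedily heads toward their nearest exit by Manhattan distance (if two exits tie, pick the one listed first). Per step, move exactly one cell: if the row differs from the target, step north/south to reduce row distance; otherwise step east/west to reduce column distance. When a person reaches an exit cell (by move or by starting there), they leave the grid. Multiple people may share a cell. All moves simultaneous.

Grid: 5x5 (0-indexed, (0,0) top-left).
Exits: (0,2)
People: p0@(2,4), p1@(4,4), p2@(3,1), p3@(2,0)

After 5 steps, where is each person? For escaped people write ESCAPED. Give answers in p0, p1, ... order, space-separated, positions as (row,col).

Step 1: p0:(2,4)->(1,4) | p1:(4,4)->(3,4) | p2:(3,1)->(2,1) | p3:(2,0)->(1,0)
Step 2: p0:(1,4)->(0,4) | p1:(3,4)->(2,4) | p2:(2,1)->(1,1) | p3:(1,0)->(0,0)
Step 3: p0:(0,4)->(0,3) | p1:(2,4)->(1,4) | p2:(1,1)->(0,1) | p3:(0,0)->(0,1)
Step 4: p0:(0,3)->(0,2)->EXIT | p1:(1,4)->(0,4) | p2:(0,1)->(0,2)->EXIT | p3:(0,1)->(0,2)->EXIT
Step 5: p0:escaped | p1:(0,4)->(0,3) | p2:escaped | p3:escaped

ESCAPED (0,3) ESCAPED ESCAPED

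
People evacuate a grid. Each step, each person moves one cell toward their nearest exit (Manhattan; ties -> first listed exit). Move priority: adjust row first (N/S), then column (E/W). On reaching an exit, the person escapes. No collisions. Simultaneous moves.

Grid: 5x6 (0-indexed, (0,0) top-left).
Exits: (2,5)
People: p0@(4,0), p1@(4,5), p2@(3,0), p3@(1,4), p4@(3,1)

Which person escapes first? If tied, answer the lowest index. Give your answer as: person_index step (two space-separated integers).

Step 1: p0:(4,0)->(3,0) | p1:(4,5)->(3,5) | p2:(3,0)->(2,0) | p3:(1,4)->(2,4) | p4:(3,1)->(2,1)
Step 2: p0:(3,0)->(2,0) | p1:(3,5)->(2,5)->EXIT | p2:(2,0)->(2,1) | p3:(2,4)->(2,5)->EXIT | p4:(2,1)->(2,2)
Step 3: p0:(2,0)->(2,1) | p1:escaped | p2:(2,1)->(2,2) | p3:escaped | p4:(2,2)->(2,3)
Step 4: p0:(2,1)->(2,2) | p1:escaped | p2:(2,2)->(2,3) | p3:escaped | p4:(2,3)->(2,4)
Step 5: p0:(2,2)->(2,3) | p1:escaped | p2:(2,3)->(2,4) | p3:escaped | p4:(2,4)->(2,5)->EXIT
Step 6: p0:(2,3)->(2,4) | p1:escaped | p2:(2,4)->(2,5)->EXIT | p3:escaped | p4:escaped
Step 7: p0:(2,4)->(2,5)->EXIT | p1:escaped | p2:escaped | p3:escaped | p4:escaped
Exit steps: [7, 2, 6, 2, 5]
First to escape: p1 at step 2

Answer: 1 2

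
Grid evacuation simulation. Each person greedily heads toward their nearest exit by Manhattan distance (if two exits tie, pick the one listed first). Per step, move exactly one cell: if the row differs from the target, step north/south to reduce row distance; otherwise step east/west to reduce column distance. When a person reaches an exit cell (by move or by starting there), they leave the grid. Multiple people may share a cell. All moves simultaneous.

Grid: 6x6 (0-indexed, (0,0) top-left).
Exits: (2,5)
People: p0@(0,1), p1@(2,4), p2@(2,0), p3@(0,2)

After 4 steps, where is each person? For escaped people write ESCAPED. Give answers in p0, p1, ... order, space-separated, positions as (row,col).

Step 1: p0:(0,1)->(1,1) | p1:(2,4)->(2,5)->EXIT | p2:(2,0)->(2,1) | p3:(0,2)->(1,2)
Step 2: p0:(1,1)->(2,1) | p1:escaped | p2:(2,1)->(2,2) | p3:(1,2)->(2,2)
Step 3: p0:(2,1)->(2,2) | p1:escaped | p2:(2,2)->(2,3) | p3:(2,2)->(2,3)
Step 4: p0:(2,2)->(2,3) | p1:escaped | p2:(2,3)->(2,4) | p3:(2,3)->(2,4)

(2,3) ESCAPED (2,4) (2,4)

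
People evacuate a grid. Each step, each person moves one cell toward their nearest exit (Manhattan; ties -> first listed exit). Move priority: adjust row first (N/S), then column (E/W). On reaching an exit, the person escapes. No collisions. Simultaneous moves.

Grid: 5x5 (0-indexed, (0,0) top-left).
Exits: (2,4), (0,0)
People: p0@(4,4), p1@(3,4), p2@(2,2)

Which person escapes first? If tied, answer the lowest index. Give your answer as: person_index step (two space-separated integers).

Step 1: p0:(4,4)->(3,4) | p1:(3,4)->(2,4)->EXIT | p2:(2,2)->(2,3)
Step 2: p0:(3,4)->(2,4)->EXIT | p1:escaped | p2:(2,3)->(2,4)->EXIT
Exit steps: [2, 1, 2]
First to escape: p1 at step 1

Answer: 1 1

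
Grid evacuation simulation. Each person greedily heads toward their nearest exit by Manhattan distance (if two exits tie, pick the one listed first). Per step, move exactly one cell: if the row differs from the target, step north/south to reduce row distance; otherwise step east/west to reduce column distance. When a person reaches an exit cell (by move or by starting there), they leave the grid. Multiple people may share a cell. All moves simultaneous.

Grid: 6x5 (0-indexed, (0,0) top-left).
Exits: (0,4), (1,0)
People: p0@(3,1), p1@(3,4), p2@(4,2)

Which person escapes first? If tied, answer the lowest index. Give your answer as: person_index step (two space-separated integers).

Step 1: p0:(3,1)->(2,1) | p1:(3,4)->(2,4) | p2:(4,2)->(3,2)
Step 2: p0:(2,1)->(1,1) | p1:(2,4)->(1,4) | p2:(3,2)->(2,2)
Step 3: p0:(1,1)->(1,0)->EXIT | p1:(1,4)->(0,4)->EXIT | p2:(2,2)->(1,2)
Step 4: p0:escaped | p1:escaped | p2:(1,2)->(1,1)
Step 5: p0:escaped | p1:escaped | p2:(1,1)->(1,0)->EXIT
Exit steps: [3, 3, 5]
First to escape: p0 at step 3

Answer: 0 3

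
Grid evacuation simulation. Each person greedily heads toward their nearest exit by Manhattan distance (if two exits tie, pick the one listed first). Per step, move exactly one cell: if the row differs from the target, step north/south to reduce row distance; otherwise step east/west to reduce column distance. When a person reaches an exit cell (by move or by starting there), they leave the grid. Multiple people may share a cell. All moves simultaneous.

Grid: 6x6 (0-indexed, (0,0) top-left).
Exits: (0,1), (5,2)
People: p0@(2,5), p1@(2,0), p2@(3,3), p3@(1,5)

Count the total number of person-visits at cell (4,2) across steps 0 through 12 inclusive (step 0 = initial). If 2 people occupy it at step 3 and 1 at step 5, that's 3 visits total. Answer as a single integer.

Step 0: p0@(2,5) p1@(2,0) p2@(3,3) p3@(1,5) -> at (4,2): 0 [-], cum=0
Step 1: p0@(1,5) p1@(1,0) p2@(4,3) p3@(0,5) -> at (4,2): 0 [-], cum=0
Step 2: p0@(0,5) p1@(0,0) p2@(5,3) p3@(0,4) -> at (4,2): 0 [-], cum=0
Step 3: p0@(0,4) p1@ESC p2@ESC p3@(0,3) -> at (4,2): 0 [-], cum=0
Step 4: p0@(0,3) p1@ESC p2@ESC p3@(0,2) -> at (4,2): 0 [-], cum=0
Step 5: p0@(0,2) p1@ESC p2@ESC p3@ESC -> at (4,2): 0 [-], cum=0
Step 6: p0@ESC p1@ESC p2@ESC p3@ESC -> at (4,2): 0 [-], cum=0
Total visits = 0

Answer: 0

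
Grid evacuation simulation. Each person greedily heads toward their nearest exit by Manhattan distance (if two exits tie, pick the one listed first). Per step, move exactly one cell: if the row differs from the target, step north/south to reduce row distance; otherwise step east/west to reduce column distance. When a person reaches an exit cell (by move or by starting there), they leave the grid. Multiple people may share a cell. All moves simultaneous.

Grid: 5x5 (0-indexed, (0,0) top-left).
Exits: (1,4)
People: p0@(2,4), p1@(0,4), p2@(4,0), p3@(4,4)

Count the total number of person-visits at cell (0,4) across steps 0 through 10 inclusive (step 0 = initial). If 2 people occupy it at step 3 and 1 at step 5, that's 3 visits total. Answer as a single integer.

Answer: 1

Derivation:
Step 0: p0@(2,4) p1@(0,4) p2@(4,0) p3@(4,4) -> at (0,4): 1 [p1], cum=1
Step 1: p0@ESC p1@ESC p2@(3,0) p3@(3,4) -> at (0,4): 0 [-], cum=1
Step 2: p0@ESC p1@ESC p2@(2,0) p3@(2,4) -> at (0,4): 0 [-], cum=1
Step 3: p0@ESC p1@ESC p2@(1,0) p3@ESC -> at (0,4): 0 [-], cum=1
Step 4: p0@ESC p1@ESC p2@(1,1) p3@ESC -> at (0,4): 0 [-], cum=1
Step 5: p0@ESC p1@ESC p2@(1,2) p3@ESC -> at (0,4): 0 [-], cum=1
Step 6: p0@ESC p1@ESC p2@(1,3) p3@ESC -> at (0,4): 0 [-], cum=1
Step 7: p0@ESC p1@ESC p2@ESC p3@ESC -> at (0,4): 0 [-], cum=1
Total visits = 1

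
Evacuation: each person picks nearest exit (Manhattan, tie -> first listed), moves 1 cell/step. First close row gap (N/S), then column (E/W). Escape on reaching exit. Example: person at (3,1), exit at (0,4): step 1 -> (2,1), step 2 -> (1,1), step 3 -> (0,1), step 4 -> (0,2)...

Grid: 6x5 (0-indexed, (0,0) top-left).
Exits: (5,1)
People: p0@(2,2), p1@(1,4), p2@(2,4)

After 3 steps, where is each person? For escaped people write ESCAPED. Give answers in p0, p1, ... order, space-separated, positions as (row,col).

Step 1: p0:(2,2)->(3,2) | p1:(1,4)->(2,4) | p2:(2,4)->(3,4)
Step 2: p0:(3,2)->(4,2) | p1:(2,4)->(3,4) | p2:(3,4)->(4,4)
Step 3: p0:(4,2)->(5,2) | p1:(3,4)->(4,4) | p2:(4,4)->(5,4)

(5,2) (4,4) (5,4)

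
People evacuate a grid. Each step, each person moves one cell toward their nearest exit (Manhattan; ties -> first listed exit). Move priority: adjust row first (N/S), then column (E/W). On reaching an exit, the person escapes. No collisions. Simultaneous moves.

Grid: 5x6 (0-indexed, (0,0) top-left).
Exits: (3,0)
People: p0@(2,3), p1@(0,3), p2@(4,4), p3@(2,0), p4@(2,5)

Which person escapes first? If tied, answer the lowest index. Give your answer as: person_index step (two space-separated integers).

Step 1: p0:(2,3)->(3,3) | p1:(0,3)->(1,3) | p2:(4,4)->(3,4) | p3:(2,0)->(3,0)->EXIT | p4:(2,5)->(3,5)
Step 2: p0:(3,3)->(3,2) | p1:(1,3)->(2,3) | p2:(3,4)->(3,3) | p3:escaped | p4:(3,5)->(3,4)
Step 3: p0:(3,2)->(3,1) | p1:(2,3)->(3,3) | p2:(3,3)->(3,2) | p3:escaped | p4:(3,4)->(3,3)
Step 4: p0:(3,1)->(3,0)->EXIT | p1:(3,3)->(3,2) | p2:(3,2)->(3,1) | p3:escaped | p4:(3,3)->(3,2)
Step 5: p0:escaped | p1:(3,2)->(3,1) | p2:(3,1)->(3,0)->EXIT | p3:escaped | p4:(3,2)->(3,1)
Step 6: p0:escaped | p1:(3,1)->(3,0)->EXIT | p2:escaped | p3:escaped | p4:(3,1)->(3,0)->EXIT
Exit steps: [4, 6, 5, 1, 6]
First to escape: p3 at step 1

Answer: 3 1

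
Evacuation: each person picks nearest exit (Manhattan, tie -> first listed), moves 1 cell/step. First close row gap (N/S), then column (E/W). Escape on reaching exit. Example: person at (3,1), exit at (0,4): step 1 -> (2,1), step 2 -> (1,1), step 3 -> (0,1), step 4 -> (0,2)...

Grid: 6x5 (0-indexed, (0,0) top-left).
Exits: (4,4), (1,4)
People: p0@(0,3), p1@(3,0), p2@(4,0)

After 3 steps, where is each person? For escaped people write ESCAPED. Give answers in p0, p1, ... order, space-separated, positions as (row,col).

Step 1: p0:(0,3)->(1,3) | p1:(3,0)->(4,0) | p2:(4,0)->(4,1)
Step 2: p0:(1,3)->(1,4)->EXIT | p1:(4,0)->(4,1) | p2:(4,1)->(4,2)
Step 3: p0:escaped | p1:(4,1)->(4,2) | p2:(4,2)->(4,3)

ESCAPED (4,2) (4,3)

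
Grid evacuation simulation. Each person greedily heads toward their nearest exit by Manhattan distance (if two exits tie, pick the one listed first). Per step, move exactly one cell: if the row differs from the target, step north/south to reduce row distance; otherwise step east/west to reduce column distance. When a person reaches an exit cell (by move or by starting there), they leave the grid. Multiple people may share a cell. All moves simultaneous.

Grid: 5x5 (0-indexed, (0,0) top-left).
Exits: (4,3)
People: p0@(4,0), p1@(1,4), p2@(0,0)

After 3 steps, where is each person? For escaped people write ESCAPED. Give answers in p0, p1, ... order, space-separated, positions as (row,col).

Step 1: p0:(4,0)->(4,1) | p1:(1,4)->(2,4) | p2:(0,0)->(1,0)
Step 2: p0:(4,1)->(4,2) | p1:(2,4)->(3,4) | p2:(1,0)->(2,0)
Step 3: p0:(4,2)->(4,3)->EXIT | p1:(3,4)->(4,4) | p2:(2,0)->(3,0)

ESCAPED (4,4) (3,0)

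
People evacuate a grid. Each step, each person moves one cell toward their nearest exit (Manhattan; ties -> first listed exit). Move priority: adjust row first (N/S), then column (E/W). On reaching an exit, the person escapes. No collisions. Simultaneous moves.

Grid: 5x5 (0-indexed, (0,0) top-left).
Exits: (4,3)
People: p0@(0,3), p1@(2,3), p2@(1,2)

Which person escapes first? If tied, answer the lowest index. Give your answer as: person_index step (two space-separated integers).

Answer: 1 2

Derivation:
Step 1: p0:(0,3)->(1,3) | p1:(2,3)->(3,3) | p2:(1,2)->(2,2)
Step 2: p0:(1,3)->(2,3) | p1:(3,3)->(4,3)->EXIT | p2:(2,2)->(3,2)
Step 3: p0:(2,3)->(3,3) | p1:escaped | p2:(3,2)->(4,2)
Step 4: p0:(3,3)->(4,3)->EXIT | p1:escaped | p2:(4,2)->(4,3)->EXIT
Exit steps: [4, 2, 4]
First to escape: p1 at step 2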